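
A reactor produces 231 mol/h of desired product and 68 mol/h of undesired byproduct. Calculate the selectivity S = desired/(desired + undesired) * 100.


Selectivity = desired / (desired + undesired) * 100
Total products = 231 + 68 = 299 mol/h
S = 231 / 299 * 100
= 0.7726 * 100
= 77.26 %

77.26 %


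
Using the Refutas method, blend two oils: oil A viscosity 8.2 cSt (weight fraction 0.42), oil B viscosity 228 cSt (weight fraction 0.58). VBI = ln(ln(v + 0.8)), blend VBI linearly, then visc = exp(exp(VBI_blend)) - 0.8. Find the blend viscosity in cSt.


Refutas method: VBN_i = 14.534*ln(ln(visc_i + 0.8)) + 10.975, blended linearly by mass fraction; since VBN is linear in VBI_i = ln(ln(visc_i + 0.8)) and the fractions sum to 1, blend VBI directly: visc = exp(exp(VBI_blend)) - 0.8
VBI_1 = ln(ln(8.2 + 0.8)) = 0.787195
VBI_2 = ln(ln(228 + 0.8)) = 1.69246
VBI_blend = 0.42 * 0.787195 + 0.58 * 1.69246 = 1.31225
visc_blend = exp(exp(1.31225)) - 0.8 = 40.24

40.24 cSt


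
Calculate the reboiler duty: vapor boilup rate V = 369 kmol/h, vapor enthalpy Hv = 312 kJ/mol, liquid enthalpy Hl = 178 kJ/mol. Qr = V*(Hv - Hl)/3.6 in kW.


Qr = 369 * (312 - 178) / 3.6 = 369 * 134 / 3.6 = 13740

13740 kW


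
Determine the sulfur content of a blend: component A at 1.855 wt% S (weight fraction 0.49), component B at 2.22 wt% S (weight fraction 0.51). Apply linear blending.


Linear sulfur blending: S_blend = x1*S1 + x2*S2
Contribution 1: 0.49 * 1.855 = 0.90895 wt%
Contribution 2: 0.51 * 2.22 = 1.1322 wt%
S_blend = 0.90895 + 1.1322 = 2.04115

2.04115 wt%


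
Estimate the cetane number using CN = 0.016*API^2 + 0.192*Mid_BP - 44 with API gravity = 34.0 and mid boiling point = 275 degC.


CN = 0.016 * 34.0^2 + 0.192 * 275 - 44
CN = 18.496 + 52.8 - 44 = 27.296

27.296


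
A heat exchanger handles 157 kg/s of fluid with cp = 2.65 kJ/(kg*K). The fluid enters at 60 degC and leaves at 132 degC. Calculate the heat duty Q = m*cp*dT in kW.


Q = m_dot * cp * delta_T
delta_T = 132 - 60 = 72 K
Q = 157 * 2.65 * 72
= 416.05 * 72
= 29955.6 kW

29955.6 kW


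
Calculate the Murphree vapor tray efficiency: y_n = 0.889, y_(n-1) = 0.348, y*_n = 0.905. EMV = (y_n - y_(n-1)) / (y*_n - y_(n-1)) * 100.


Murphree vapor efficiency: EMV = (y_n - y_(n-1)) / (y*_n - y_(n-1)) * 100
EMV = (0.889 - 0.348) / (0.905 - 0.348) * 100 = 0.541 / 0.557 * 100 = 97.13

97.13 %


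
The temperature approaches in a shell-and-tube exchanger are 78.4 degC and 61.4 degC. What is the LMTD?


LMTD = (dT1 - dT2) / ln(dT1/dT2)
= (78.4 - 61.4) / ln(78.4 / 61.4) = 17 / 0.244414 = 69.55

69.55 degC


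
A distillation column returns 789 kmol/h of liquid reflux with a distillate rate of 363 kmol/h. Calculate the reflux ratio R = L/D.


Reflux ratio definition: R = L / D (liquid returned / distillate withdrawn)
L = 789 kmol/h, D = 363 kmol/h
R = 789 / 363 = 2.174

2.174


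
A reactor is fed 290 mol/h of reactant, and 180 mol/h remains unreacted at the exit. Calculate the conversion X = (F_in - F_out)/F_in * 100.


X = (F_in - F_out) / F_in * 100
Moles reacted = 290 - 180 = 110
X = 110 / 290 * 100
= 0.3793 * 100
= 37.93 %

37.93 %


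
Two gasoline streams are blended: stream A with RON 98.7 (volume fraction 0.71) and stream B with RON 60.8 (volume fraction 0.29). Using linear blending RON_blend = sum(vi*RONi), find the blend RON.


Linear blending: RON_blend = sum(vi * RONi)
Contribution 1: 0.71 * 98.7 = 70.077
Contribution 2: 0.29 * 60.8 = 17.632
RON_blend = 70.077 + 17.632 = 87.709

87.709


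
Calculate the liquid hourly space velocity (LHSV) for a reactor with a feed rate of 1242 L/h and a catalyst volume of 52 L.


LHSV = volumetric feed rate / catalyst volume
= 1242 L/h / 52 L
= 23.88 h^-1

23.88 h^-1


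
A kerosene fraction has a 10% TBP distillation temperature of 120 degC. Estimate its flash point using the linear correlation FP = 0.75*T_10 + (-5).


FP = 0.75 * 120 + (-5) = 85

85 degC


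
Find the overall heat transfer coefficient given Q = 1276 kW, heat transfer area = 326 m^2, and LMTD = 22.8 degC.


From Q = U*A*LMTD, U = Q / (A * LMTD)
U = 1276 / (326 * 22.8) = 1276 / 7432.8 = 0.1717

0.1717 kW/(m^2*K)


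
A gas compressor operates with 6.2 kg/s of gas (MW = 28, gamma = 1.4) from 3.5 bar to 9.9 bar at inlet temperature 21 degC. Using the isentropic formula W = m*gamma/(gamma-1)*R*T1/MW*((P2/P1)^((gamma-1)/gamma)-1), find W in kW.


Isentropic work: W = m*(gamma/(gamma-1))*(R*T1/MW)*((P2/P1)^((gamma-1)/gamma) - 1)
T1 = 21 + 273.15 = 294.15 K
Pressure ratio = 9.9 / 3.5 = 2.82857
Exponent = (1.4 - 1)/1.4 = 0.285714
(P2/P1)^exp - 1 = 2.82857^0.285714 - 1 = 0.345919
W = 6.2 * 1.4 / 0.4 * 8.314 * 294.15 / 28 * 0.345919 = 655.6

655.6 kW


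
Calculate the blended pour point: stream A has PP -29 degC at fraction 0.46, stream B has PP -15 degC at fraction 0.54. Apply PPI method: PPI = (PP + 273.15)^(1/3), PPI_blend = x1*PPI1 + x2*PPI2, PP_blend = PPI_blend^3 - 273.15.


PPI_1 = (-29 + 273.15)^(1/3) = 6.25008
PPI_2 = (-15 + 273.15)^(1/3) = 6.36733
PPI_blend = 0.46 * 6.25008 + 0.54 * 6.36733 = 6.313395
PP_blend = 6.313395^3 - 273.15 = 251.6453 - 273.15 = -21.5

-21.5 degC


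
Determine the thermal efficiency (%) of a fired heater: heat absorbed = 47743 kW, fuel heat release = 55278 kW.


Furnace efficiency = Q_absorbed / Q_fuel * 100
= 47743 / 55278 * 100 = 86.37

86.37 %


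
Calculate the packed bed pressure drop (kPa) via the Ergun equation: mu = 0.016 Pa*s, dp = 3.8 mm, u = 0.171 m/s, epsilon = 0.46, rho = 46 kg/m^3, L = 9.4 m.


dp = 3.8 mm = 0.0038 m
Viscous term = 150*0.016*0.171*(1-0.46)^2 / (0.0038^2*0.46^3) = 85144
Inertial term = 1.75*46*0.171^2*(1-0.46) / (0.0038*0.46^3) = 3436.57
dP/L = 85144 + 3436.57 = 88580.6 Pa/m
dP = 88580.6 * 9.4 / 1000 = 832.7 kPa

832.7 kPa


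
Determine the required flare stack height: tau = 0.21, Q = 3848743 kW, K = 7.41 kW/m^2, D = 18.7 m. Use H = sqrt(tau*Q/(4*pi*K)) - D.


tau*Q/(4*pi*K) = 0.21 * 3848743 / (4 * pi * 7.41) = 8679.81
sqrt(8679.81) = 93.1655
H = 93.1655 - 18.7 = 74.47

74.47 m


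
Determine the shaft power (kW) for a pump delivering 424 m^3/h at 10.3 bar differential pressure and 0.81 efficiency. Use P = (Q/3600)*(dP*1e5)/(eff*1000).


Q = 424 / 3600 = 0.117778 m^3/s
P = 0.117778 * (10.3 * 1e5) / 0.81 / 1000 = 149.8

149.8 kW


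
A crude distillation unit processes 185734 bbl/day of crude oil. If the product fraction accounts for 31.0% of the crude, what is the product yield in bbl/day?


Crude throughput = 185734 bbl/day
Fraction yield = 31.0%
yield = throughput * fraction / 100
yield = 185734 * 31.0 / 100 = 57577.54

57577.54 bbl/day


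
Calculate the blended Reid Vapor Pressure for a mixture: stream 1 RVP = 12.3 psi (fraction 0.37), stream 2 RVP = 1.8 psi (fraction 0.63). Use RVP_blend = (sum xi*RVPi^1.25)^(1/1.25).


Chevron index: RVP_blend = (sum xi*RVPi^1.25)^(1/1.25)
RVP^1.25 terms: 0.37 * 12.3^1.25 + 0.63 * 1.8^1.25 = 9.83632
RVP_blend = 9.83632^(1/1.25) = 6.227

6.227 psi


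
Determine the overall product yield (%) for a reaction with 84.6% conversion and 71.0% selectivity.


Overall yield = conversion (%) * selectivity (%) / 100
Conversion = 84.6%, Selectivity = 71.0%
Y = 84.6 * 71.0 / 100
= 60.066 %

60.066 %


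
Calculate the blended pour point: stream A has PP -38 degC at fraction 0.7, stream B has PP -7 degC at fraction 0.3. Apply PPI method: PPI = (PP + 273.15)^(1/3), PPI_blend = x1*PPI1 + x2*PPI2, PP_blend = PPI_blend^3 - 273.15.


PPI_1 = (-38 + 273.15)^(1/3) = 6.172318
PPI_2 = (-7 + 273.15)^(1/3) = 6.432436
PPI_blend = 0.7 * 6.172318 + 0.3 * 6.432436 = 6.250353
PP_blend = 6.250353^3 - 273.15 = 244.182 - 273.15 = -28.97

-28.97 degC


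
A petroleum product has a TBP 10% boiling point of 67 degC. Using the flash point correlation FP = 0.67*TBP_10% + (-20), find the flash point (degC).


FP = 0.67 * 67 + (-20) = 24.89

24.89 degC


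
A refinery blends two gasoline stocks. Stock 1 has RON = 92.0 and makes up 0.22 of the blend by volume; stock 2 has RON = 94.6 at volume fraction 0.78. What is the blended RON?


Linear blending: RON_blend = sum(vi * RONi)
Contribution 1: 0.22 * 92.0 = 20.24
Contribution 2: 0.78 * 94.6 = 73.788
RON_blend = 20.24 + 73.788 = 94.028

94.028


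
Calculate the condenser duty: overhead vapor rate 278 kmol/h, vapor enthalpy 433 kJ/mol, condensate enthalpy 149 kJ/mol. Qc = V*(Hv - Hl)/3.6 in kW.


Qc = 278 * (433 - 149) / 3.6 = 278 * 284 / 3.6 = 21930

21930 kW


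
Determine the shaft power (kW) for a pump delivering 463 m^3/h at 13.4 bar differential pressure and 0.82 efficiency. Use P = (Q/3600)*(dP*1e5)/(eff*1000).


Q = 463 / 3600 = 0.128611 m^3/s
P = 0.128611 * (13.4 * 1e5) / 0.82 / 1000 = 210.2

210.2 kW


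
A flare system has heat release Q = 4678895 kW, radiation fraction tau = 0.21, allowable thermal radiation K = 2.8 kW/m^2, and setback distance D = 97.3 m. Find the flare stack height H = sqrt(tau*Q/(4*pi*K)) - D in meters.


tau*Q/(4*pi*K) = 0.21 * 4678895 / (4 * pi * 2.8) = 27925.1
sqrt(27925.1) = 167.108
H = 167.108 - 97.3 = 69.81

69.81 m


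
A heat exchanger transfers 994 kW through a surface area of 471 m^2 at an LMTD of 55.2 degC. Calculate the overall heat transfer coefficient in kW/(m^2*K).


From Q = U*A*LMTD, U = Q / (A * LMTD)
U = 994 / (471 * 55.2) = 994 / 25999.2 = 0.03823

0.03823 kW/(m^2*K)


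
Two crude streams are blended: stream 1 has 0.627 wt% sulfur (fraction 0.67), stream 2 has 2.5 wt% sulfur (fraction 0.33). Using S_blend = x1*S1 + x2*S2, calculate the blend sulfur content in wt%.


Linear sulfur blending: S_blend = x1*S1 + x2*S2
Contribution 1: 0.67 * 0.627 = 0.42009 wt%
Contribution 2: 0.33 * 2.5 = 0.825 wt%
S_blend = 0.42009 + 0.825 = 1.24509

1.24509 wt%


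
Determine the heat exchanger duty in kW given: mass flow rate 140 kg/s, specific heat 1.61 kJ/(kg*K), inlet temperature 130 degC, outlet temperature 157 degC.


Q = m_dot * cp * delta_T
delta_T = 157 - 130 = 27 K
Q = 140 * 1.61 * 27
= 225.4 * 27
= 6085.8 kW

6085.8 kW


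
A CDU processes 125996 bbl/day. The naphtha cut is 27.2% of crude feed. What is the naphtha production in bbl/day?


Crude throughput = 125996 bbl/day
Fraction yield = 27.2%
yield = throughput * fraction / 100
yield = 125996 * 27.2 / 100 = 34270.912

34270.912 bbl/day


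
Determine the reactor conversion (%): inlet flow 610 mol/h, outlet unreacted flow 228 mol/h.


X = (F_in - F_out) / F_in * 100
Moles reacted = 610 - 228 = 382
X = 382 / 610 * 100
= 0.6262 * 100
= 62.62 %

62.62 %


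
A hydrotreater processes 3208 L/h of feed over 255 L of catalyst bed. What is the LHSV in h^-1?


LHSV = volumetric feed rate / catalyst volume
= 3208 L/h / 255 L
= 12.58 h^-1

12.58 h^-1


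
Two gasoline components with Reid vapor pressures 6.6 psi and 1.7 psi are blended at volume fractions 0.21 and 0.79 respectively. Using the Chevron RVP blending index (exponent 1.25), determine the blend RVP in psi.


Chevron index: RVP_blend = (sum xi*RVPi^1.25)^(1/1.25)
RVP^1.25 terms: 0.21 * 6.6^1.25 + 0.79 * 1.7^1.25 = 3.75503
RVP_blend = 3.75503^(1/1.25) = 2.882

2.882 psi


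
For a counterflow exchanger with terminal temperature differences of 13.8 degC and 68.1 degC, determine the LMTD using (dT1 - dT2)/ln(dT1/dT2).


LMTD = (dT1 - dT2) / ln(dT1/dT2)
= (13.8 - 68.1) / ln(13.8 / 68.1) = -54.3 / -1.59631 = 34.02

34.02 degC


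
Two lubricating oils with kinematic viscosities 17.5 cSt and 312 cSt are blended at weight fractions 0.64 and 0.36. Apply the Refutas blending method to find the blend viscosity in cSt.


Refutas method: VBN_i = 14.534*ln(ln(visc_i + 0.8)) + 10.975, blended linearly by mass fraction; since VBN is linear in VBI_i = ln(ln(visc_i + 0.8)) and the fractions sum to 1, blend VBI directly: visc = exp(exp(VBI_blend)) - 0.8
VBI_1 = ln(ln(17.5 + 0.8)) = 1.06709
VBI_2 = ln(ln(312 + 0.8)) = 1.74843
VBI_blend = 0.64 * 1.06709 + 0.36 * 1.74843 = 1.31237
visc_blend = exp(exp(1.31237)) - 0.8 = 40.26

40.26 cSt


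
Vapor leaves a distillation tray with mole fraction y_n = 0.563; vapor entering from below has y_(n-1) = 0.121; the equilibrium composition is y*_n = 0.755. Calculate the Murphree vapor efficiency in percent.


Murphree vapor efficiency: EMV = (y_n - y_(n-1)) / (y*_n - y_(n-1)) * 100
EMV = (0.563 - 0.121) / (0.755 - 0.121) * 100 = 0.442 / 0.634 * 100 = 69.72

69.72 %


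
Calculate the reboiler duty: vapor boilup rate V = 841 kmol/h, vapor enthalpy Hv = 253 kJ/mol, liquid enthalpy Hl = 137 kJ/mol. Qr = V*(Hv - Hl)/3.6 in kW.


Qr = 841 * (253 - 137) / 3.6 = 841 * 116 / 3.6 = 27100

27100 kW


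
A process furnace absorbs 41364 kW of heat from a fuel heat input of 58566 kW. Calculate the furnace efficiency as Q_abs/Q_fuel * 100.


Furnace efficiency = Q_absorbed / Q_fuel * 100
= 41364 / 58566 * 100 = 70.63

70.63 %


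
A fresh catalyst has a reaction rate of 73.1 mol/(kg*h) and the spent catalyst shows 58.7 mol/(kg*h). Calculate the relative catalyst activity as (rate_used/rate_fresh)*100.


Activity (%) = (rate_used / rate_fresh) * 100
rate_used = 58.7, rate_fresh = 73.1
= (58.7 / 73.1) * 100
= 0.8030 * 100 = 80.30

80.30 %


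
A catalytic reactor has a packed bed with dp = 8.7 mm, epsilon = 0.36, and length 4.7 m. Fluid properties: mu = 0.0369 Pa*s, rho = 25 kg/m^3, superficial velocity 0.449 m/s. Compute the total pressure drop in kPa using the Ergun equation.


dp = 8.7 mm = 0.0087 m
Viscous term = 150*0.0369*0.449*(1-0.36)^2 / (0.0087^2*0.36^3) = 288256
Inertial term = 1.75*25*0.449^2*(1-0.36) / (0.0087*0.36^3) = 13906.7
dP/L = 288256 + 13906.7 = 302163 Pa/m
dP = 302163 * 4.7 / 1000 = 1420 kPa

1420 kPa


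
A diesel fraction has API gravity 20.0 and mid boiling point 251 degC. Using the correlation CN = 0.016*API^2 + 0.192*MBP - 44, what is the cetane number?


CN = 0.016 * 20.0^2 + 0.192 * 251 - 44
CN = 6.4 + 48.192 - 44 = 10.592

10.592


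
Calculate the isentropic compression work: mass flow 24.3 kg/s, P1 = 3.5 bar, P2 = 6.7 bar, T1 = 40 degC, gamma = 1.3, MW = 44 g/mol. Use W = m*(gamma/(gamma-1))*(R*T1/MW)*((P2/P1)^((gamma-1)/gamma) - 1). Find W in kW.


Isentropic work: W = m*(gamma/(gamma-1))*(R*T1/MW)*((P2/P1)^((gamma-1)/gamma) - 1)
T1 = 40 + 273.15 = 313.15 K
Pressure ratio = 6.7 / 3.5 = 1.91429
Exponent = (1.3 - 1)/1.3 = 0.230769
(P2/P1)^exp - 1 = 1.91429^0.230769 - 1 = 0.161659
W = 24.3 * 1.3 / 0.3 * 8.314 * 313.15 / 44 * 0.161659 = 1007

1007 kW


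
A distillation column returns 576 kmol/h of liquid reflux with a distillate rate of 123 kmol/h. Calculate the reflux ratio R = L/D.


Reflux ratio definition: R = L / D (liquid returned / distillate withdrawn)
L = 576 kmol/h, D = 123 kmol/h
R = 576 / 123 = 4.683

4.683


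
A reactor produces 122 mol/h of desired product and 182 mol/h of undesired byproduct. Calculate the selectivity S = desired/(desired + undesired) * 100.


Selectivity = desired / (desired + undesired) * 100
Total products = 122 + 182 = 304 mol/h
S = 122 / 304 * 100
= 0.4013 * 100
= 40.13 %

40.13 %


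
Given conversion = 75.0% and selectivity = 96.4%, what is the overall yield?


Overall yield = conversion (%) * selectivity (%) / 100
Conversion = 75.0%, Selectivity = 96.4%
Y = 75.0 * 96.4 / 100
= 72.3 %

72.3 %


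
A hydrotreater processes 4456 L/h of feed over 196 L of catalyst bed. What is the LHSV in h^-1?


LHSV = volumetric feed rate / catalyst volume
= 4456 L/h / 196 L
= 22.73 h^-1

22.73 h^-1


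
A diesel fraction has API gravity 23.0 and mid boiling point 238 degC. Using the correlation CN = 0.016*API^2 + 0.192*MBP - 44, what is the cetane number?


CN = 0.016 * 23.0^2 + 0.192 * 238 - 44
CN = 8.464 + 45.696 - 44 = 10.16

10.16


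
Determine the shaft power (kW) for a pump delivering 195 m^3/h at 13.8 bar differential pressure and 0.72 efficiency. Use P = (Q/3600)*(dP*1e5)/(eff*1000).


Q = 195 / 3600 = 0.0541667 m^3/s
P = 0.0541667 * (13.8 * 1e5) / 0.72 / 1000 = 103.8

103.8 kW


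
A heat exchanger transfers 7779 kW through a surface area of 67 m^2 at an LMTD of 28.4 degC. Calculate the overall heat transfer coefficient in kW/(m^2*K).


From Q = U*A*LMTD, U = Q / (A * LMTD)
U = 7779 / (67 * 28.4) = 7779 / 1902.8 = 4.088

4.088 kW/(m^2*K)


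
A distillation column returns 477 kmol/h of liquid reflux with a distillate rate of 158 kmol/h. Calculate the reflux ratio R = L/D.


Reflux ratio definition: R = L / D (liquid returned / distillate withdrawn)
L = 477 kmol/h, D = 158 kmol/h
R = 477 / 158 = 3.019

3.019


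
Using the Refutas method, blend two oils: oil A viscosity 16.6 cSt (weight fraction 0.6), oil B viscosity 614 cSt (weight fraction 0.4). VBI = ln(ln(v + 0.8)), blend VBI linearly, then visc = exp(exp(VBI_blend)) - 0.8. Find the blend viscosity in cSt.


Refutas method: VBN_i = 14.534*ln(ln(visc_i + 0.8)) + 10.975, blended linearly by mass fraction; since VBN is linear in VBI_i = ln(ln(visc_i + 0.8)) and the fractions sum to 1, blend VBI directly: visc = exp(exp(VBI_blend)) - 0.8
VBI_1 = ln(ln(16.6 + 0.8)) = 1.04959
VBI_2 = ln(ln(614 + 0.8)) = 1.85962
VBI_blend = 0.6 * 1.04959 + 0.4 * 1.85962 = 1.3736
visc_blend = exp(exp(1.3736)) - 0.8 = 51.11

51.11 cSt


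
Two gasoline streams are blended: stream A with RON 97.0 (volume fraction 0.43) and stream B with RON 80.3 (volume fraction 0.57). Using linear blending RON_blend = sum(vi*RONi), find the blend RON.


Linear blending: RON_blend = sum(vi * RONi)
Contribution 1: 0.43 * 97.0 = 41.71
Contribution 2: 0.57 * 80.3 = 45.771
RON_blend = 41.71 + 45.771 = 87.481

87.481


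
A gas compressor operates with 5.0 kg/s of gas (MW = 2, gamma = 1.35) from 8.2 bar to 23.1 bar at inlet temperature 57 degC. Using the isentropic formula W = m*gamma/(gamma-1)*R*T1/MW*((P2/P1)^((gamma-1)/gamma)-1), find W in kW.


Isentropic work: W = m*(gamma/(gamma-1))*(R*T1/MW)*((P2/P1)^((gamma-1)/gamma) - 1)
T1 = 57 + 273.15 = 330.15 K
Pressure ratio = 23.1 / 8.2 = 2.81707
Exponent = (1.35 - 1)/1.35 = 0.259259
(P2/P1)^exp - 1 = 2.81707^0.259259 - 1 = 0.308019
W = 5.0 * 1.35 / 0.35 * 8.314 * 330.15 / 2 * 0.308019 = 8153

8153 kW


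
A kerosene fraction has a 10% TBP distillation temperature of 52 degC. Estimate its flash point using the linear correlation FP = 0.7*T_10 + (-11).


FP = 0.7 * 52 + (-11) = 25.4

25.4 degC


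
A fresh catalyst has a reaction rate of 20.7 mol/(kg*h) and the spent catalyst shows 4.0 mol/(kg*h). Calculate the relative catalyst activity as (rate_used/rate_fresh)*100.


Activity (%) = (rate_used / rate_fresh) * 100
rate_used = 4.0, rate_fresh = 20.7
= (4.0 / 20.7) * 100
= 0.1932 * 100 = 19.32

19.32 %


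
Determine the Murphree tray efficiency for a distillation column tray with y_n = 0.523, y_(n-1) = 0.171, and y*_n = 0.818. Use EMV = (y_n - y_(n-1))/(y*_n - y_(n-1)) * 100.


Murphree vapor efficiency: EMV = (y_n - y_(n-1)) / (y*_n - y_(n-1)) * 100
EMV = (0.523 - 0.171) / (0.818 - 0.171) * 100 = 0.352 / 0.647 * 100 = 54.40

54.40 %


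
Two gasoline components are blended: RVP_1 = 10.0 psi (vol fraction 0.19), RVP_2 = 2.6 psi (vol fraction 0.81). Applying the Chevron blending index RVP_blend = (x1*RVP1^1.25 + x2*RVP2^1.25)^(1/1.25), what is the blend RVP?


Chevron index: RVP_blend = (sum xi*RVPi^1.25)^(1/1.25)
RVP^1.25 terms: 0.19 * 10.0^1.25 + 0.81 * 2.6^1.25 = 6.05298
RVP_blend = 6.05298^(1/1.25) = 4.223

4.223 psi


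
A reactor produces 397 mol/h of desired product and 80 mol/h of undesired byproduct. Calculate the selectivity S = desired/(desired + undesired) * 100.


Selectivity = desired / (desired + undesired) * 100
Total products = 397 + 80 = 477 mol/h
S = 397 / 477 * 100
= 0.8323 * 100
= 83.23 %

83.23 %


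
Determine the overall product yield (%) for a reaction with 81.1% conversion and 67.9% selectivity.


Overall yield = conversion (%) * selectivity (%) / 100
Conversion = 81.1%, Selectivity = 67.9%
Y = 81.1 * 67.9 / 100
= 55.0669 %

55.0669 %


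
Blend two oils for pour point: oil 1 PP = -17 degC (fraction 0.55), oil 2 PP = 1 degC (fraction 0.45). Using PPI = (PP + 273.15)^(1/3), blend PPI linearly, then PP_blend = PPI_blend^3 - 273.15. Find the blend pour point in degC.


PPI_1 = (-17 + 273.15)^(1/3) = 6.350844
PPI_2 = (1 + 273.15)^(1/3) = 6.49625
PPI_blend = 0.55 * 6.350844 + 0.45 * 6.49625 = 6.416277
PP_blend = 6.416277^3 - 273.15 = 264.1492 - 273.15 = -9

-9 degC


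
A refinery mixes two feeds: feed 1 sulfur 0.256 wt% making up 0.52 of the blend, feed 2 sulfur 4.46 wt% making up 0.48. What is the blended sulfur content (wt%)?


Linear sulfur blending: S_blend = x1*S1 + x2*S2
Contribution 1: 0.52 * 0.256 = 0.13312 wt%
Contribution 2: 0.48 * 4.46 = 2.1408 wt%
S_blend = 0.13312 + 2.1408 = 2.27392

2.27392 wt%


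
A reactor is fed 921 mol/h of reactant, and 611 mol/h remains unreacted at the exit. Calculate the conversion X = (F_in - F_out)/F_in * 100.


X = (F_in - F_out) / F_in * 100
Moles reacted = 921 - 611 = 310
X = 310 / 921 * 100
= 0.3366 * 100
= 33.66 %

33.66 %


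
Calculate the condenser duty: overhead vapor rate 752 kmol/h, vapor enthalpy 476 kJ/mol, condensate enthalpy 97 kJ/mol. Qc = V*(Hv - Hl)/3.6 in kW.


Qc = 752 * (476 - 97) / 3.6 = 752 * 379 / 3.6 = 79170

79170 kW


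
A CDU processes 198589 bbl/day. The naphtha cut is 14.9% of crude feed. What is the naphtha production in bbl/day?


Crude throughput = 198589 bbl/day
Fraction yield = 14.9%
yield = throughput * fraction / 100
yield = 198589 * 14.9 / 100 = 29589.761

29589.761 bbl/day


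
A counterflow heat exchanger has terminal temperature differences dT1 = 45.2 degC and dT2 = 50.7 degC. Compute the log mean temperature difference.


LMTD = (dT1 - dT2) / ln(dT1/dT2)
= (45.2 - 50.7) / ln(45.2 / 50.7) = -5.5 / -0.114829 = 47.90

47.90 degC


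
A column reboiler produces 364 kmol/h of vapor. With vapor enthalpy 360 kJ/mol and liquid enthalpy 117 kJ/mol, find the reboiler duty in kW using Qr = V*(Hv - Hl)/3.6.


Qr = 364 * (360 - 117) / 3.6 = 364 * 243 / 3.6 = 24570

24570 kW


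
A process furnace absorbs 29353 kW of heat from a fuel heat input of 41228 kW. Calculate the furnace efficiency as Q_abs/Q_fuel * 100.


Furnace efficiency = Q_absorbed / Q_fuel * 100
= 29353 / 41228 * 100 = 71.20

71.20 %


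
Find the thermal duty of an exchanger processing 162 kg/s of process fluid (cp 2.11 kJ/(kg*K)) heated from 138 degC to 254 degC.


Q = m_dot * cp * delta_T
delta_T = 254 - 138 = 116 K
Q = 162 * 2.11 * 116
= 341.82 * 116
= 39651.12 kW

39651.12 kW


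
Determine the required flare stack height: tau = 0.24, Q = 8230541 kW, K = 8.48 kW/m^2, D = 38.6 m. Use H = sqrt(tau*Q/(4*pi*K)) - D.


tau*Q/(4*pi*K) = 0.24 * 8230541 / (4 * pi * 8.48) = 18536.8
sqrt(18536.8) = 136.15
H = 136.15 - 38.6 = 97.55

97.55 m


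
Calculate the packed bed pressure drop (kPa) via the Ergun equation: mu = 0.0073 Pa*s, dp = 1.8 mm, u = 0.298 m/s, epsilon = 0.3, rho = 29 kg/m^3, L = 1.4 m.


dp = 1.8 mm = 0.0018 m
Viscous term = 150*0.0073*0.298*(1-0.3)^2 / (0.0018^2*0.3^3) = 1827750
Inertial term = 1.75*29*0.298^2*(1-0.3) / (0.0018*0.3^3) = 64912.8
dP/L = 1827750 + 64912.8 = 1892660 Pa/m
dP = 1892660 * 1.4 / 1000 = 2650 kPa

2650 kPa


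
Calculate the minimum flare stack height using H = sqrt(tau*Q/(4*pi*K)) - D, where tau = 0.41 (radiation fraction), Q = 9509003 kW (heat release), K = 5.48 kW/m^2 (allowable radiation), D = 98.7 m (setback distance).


tau*Q/(4*pi*K) = 0.41 * 9509003 / (4 * pi * 5.48) = 56614.6
sqrt(56614.6) = 237.938
H = 237.938 - 98.7 = 139.2

139.2 m


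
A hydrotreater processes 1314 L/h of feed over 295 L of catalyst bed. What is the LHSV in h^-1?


LHSV = volumetric feed rate / catalyst volume
= 1314 L/h / 295 L
= 4.454 h^-1

4.454 h^-1


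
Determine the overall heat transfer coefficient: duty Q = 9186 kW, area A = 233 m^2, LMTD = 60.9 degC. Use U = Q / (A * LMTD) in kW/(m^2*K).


From Q = U*A*LMTD, U = Q / (A * LMTD)
U = 9186 / (233 * 60.9) = 9186 / 14189.7 = 0.6474

0.6474 kW/(m^2*K)


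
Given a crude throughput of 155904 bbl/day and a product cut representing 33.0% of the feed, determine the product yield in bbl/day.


Crude throughput = 155904 bbl/day
Fraction yield = 33.0%
yield = throughput * fraction / 100
yield = 155904 * 33.0 / 100 = 51448.32

51448.32 bbl/day


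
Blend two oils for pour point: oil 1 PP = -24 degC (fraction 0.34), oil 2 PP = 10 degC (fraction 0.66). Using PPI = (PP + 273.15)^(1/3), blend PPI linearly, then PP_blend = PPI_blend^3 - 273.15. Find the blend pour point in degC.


PPI_1 = (-24 + 273.15)^(1/3) = 6.292458
PPI_2 = (10 + 273.15)^(1/3) = 6.566574
PPI_blend = 0.34 * 6.292458 + 0.66 * 6.566574 = 6.473375
PP_blend = 6.473375^3 - 273.15 = 271.2641 - 273.15 = -1.89

-1.89 degC


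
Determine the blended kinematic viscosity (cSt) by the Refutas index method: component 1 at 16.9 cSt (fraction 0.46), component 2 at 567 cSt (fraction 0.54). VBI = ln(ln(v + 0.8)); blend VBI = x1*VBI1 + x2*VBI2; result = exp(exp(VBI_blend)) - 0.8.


Refutas method: VBN_i = 14.534*ln(ln(visc_i + 0.8)) + 10.975, blended linearly by mass fraction; since VBN is linear in VBI_i = ln(ln(visc_i + 0.8)) and the fractions sum to 1, blend VBI directly: visc = exp(exp(VBI_blend)) - 0.8
VBI_1 = ln(ln(16.9 + 0.8)) = 1.05555
VBI_2 = ln(ln(567 + 0.8)) = 1.84716
VBI_blend = 0.46 * 1.05555 + 0.54 * 1.84716 = 1.48302
visc_blend = exp(exp(1.48302)) - 0.8 = 81.16

81.16 cSt


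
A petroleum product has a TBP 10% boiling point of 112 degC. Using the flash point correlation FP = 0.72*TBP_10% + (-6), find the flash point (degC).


FP = 0.72 * 112 + (-6) = 74.64

74.64 degC


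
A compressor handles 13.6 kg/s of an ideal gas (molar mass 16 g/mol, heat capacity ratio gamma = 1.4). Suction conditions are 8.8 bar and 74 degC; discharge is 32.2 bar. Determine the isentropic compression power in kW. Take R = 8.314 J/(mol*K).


Isentropic work: W = m*(gamma/(gamma-1))*(R*T1/MW)*((P2/P1)^((gamma-1)/gamma) - 1)
T1 = 74 + 273.15 = 347.15 K
Pressure ratio = 32.2 / 8.8 = 3.65909
Exponent = (1.4 - 1)/1.4 = 0.285714
(P2/P1)^exp - 1 = 3.65909^0.285714 - 1 = 0.44865
W = 13.6 * 1.4 / 0.4 * 8.314 * 347.15 / 16 * 0.44865 = 3852

3852 kW


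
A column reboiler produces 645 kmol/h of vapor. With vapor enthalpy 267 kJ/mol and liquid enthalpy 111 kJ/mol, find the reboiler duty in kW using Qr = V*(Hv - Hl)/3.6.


Qr = 645 * (267 - 111) / 3.6 = 645 * 156 / 3.6 = 27950

27950 kW


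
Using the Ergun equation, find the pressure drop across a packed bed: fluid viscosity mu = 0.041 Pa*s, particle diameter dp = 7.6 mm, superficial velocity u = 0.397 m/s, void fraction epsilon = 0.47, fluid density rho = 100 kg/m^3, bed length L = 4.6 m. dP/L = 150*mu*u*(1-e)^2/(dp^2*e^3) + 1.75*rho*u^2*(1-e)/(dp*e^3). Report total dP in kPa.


dp = 7.6 mm = 0.0076 m
Viscous term = 150*0.041*0.397*(1-0.47)^2 / (0.0076^2*0.47^3) = 114366
Inertial term = 1.75*100*0.397^2*(1-0.47) / (0.0076*0.47^3) = 18526.3
dP/L = 114366 + 18526.3 = 132892 Pa/m
dP = 132892 * 4.6 / 1000 = 611.3 kPa

611.3 kPa


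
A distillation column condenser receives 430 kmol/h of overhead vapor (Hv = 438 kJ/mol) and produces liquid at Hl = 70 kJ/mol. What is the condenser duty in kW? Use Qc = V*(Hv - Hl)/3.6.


Qc = 430 * (438 - 70) / 3.6 = 430 * 368 / 3.6 = 43960

43960 kW


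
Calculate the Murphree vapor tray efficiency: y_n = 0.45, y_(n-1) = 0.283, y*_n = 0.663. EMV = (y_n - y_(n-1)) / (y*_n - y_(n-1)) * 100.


Murphree vapor efficiency: EMV = (y_n - y_(n-1)) / (y*_n - y_(n-1)) * 100
EMV = (0.45 - 0.283) / (0.663 - 0.283) * 100 = 0.167 / 0.38 * 100 = 43.95

43.95 %


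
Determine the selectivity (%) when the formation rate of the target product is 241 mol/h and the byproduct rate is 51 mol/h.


Selectivity = desired / (desired + undesired) * 100
Total products = 241 + 51 = 292 mol/h
S = 241 / 292 * 100
= 0.8253 * 100
= 82.53 %

82.53 %


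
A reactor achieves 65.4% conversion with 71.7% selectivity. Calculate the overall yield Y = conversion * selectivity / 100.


Overall yield = conversion (%) * selectivity (%) / 100
Conversion = 65.4%, Selectivity = 71.7%
Y = 65.4 * 71.7 / 100
= 46.8918 %

46.8918 %


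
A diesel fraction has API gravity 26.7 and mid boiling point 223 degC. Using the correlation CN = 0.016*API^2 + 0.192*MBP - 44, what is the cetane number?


CN = 0.016 * 26.7^2 + 0.192 * 223 - 44
CN = 11.40624 + 42.816 - 44 = 10.22224

10.22224


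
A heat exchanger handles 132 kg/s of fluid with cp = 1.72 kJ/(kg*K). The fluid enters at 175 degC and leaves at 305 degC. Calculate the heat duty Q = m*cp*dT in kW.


Q = m_dot * cp * delta_T
delta_T = 305 - 175 = 130 K
Q = 132 * 1.72 * 130
= 227.04 * 130
= 29515.2 kW

29515.2 kW


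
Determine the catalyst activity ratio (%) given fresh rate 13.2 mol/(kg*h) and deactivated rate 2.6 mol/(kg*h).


Activity (%) = (rate_used / rate_fresh) * 100
rate_used = 2.6, rate_fresh = 13.2
= (2.6 / 13.2) * 100
= 0.1970 * 100 = 19.70

19.70 %


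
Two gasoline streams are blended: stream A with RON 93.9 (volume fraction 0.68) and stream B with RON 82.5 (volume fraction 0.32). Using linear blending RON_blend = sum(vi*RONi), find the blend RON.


Linear blending: RON_blend = sum(vi * RONi)
Contribution 1: 0.68 * 93.9 = 63.852
Contribution 2: 0.32 * 82.5 = 26.4
RON_blend = 63.852 + 26.4 = 90.252

90.252


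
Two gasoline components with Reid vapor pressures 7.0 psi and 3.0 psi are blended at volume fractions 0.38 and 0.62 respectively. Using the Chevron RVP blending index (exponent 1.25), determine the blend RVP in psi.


Chevron index: RVP_blend = (sum xi*RVPi^1.25)^(1/1.25)
RVP^1.25 terms: 0.38 * 7.0^1.25 + 0.62 * 3.0^1.25 = 6.77459
RVP_blend = 6.77459^(1/1.25) = 4.621

4.621 psi


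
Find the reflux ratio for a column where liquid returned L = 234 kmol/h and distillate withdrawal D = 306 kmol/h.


Reflux ratio definition: R = L / D (liquid returned / distillate withdrawn)
L = 234 kmol/h, D = 306 kmol/h
R = 234 / 306 = 0.7647

0.7647


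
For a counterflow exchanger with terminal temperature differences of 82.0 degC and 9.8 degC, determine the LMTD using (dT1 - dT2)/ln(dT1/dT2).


LMTD = (dT1 - dT2) / ln(dT1/dT2)
= (82.0 - 9.8) / ln(82.0 / 9.8) = 72.2 / 2.12434 = 33.99

33.99 degC


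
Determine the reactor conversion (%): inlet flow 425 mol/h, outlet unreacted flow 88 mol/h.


X = (F_in - F_out) / F_in * 100
Moles reacted = 425 - 88 = 337
X = 337 / 425 * 100
= 0.7929 * 100
= 79.29 %

79.29 %


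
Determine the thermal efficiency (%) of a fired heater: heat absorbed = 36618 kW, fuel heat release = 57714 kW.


Furnace efficiency = Q_absorbed / Q_fuel * 100
= 36618 / 57714 * 100 = 63.45

63.45 %


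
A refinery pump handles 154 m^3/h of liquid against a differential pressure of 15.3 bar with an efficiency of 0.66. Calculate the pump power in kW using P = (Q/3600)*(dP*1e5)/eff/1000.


Q = 154 / 3600 = 0.0427778 m^3/s
P = 0.0427778 * (15.3 * 1e5) / 0.66 / 1000 = 99.17

99.17 kW


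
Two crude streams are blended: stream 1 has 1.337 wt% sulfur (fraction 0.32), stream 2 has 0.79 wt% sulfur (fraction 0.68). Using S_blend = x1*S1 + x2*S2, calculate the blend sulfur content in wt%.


Linear sulfur blending: S_blend = x1*S1 + x2*S2
Contribution 1: 0.32 * 1.337 = 0.42784 wt%
Contribution 2: 0.68 * 0.79 = 0.5372 wt%
S_blend = 0.42784 + 0.5372 = 0.96504

0.96504 wt%


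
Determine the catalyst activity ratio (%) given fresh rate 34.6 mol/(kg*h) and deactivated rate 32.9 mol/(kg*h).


Activity (%) = (rate_used / rate_fresh) * 100
rate_used = 32.9, rate_fresh = 34.6
= (32.9 / 34.6) * 100
= 0.9509 * 100 = 95.09

95.09 %


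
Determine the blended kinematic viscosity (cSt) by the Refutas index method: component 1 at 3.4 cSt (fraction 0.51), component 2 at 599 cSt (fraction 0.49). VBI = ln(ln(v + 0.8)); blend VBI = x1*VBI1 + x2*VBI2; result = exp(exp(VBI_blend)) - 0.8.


Refutas method: VBN_i = 14.534*ln(ln(visc_i + 0.8)) + 10.975, blended linearly by mass fraction; since VBN is linear in VBI_i = ln(ln(visc_i + 0.8)) and the fractions sum to 1, blend VBI directly: visc = exp(exp(VBI_blend)) - 0.8
VBI_1 = ln(ln(3.4 + 0.8)) = 0.361224
VBI_2 = ln(ln(599 + 0.8)) = 1.85577
VBI_blend = 0.51 * 0.361224 + 0.49 * 1.85577 = 1.09355
visc_blend = exp(exp(1.09355)) - 0.8 = 18.98

18.98 cSt


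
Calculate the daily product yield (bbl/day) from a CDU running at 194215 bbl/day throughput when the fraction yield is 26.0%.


Crude throughput = 194215 bbl/day
Fraction yield = 26.0%
yield = throughput * fraction / 100
yield = 194215 * 26.0 / 100 = 50495.9

50495.9 bbl/day


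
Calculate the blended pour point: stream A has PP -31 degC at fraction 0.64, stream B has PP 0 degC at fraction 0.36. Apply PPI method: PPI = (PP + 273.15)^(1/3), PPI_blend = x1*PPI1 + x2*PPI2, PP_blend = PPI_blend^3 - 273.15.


PPI_1 = (-31 + 273.15)^(1/3) = 6.232967
PPI_2 = (0 + 273.15)^(1/3) = 6.488342
PPI_blend = 0.64 * 6.232967 + 0.36 * 6.488342 = 6.324902
PP_blend = 6.324902^3 - 273.15 = 253.0238 - 273.15 = -20.13

-20.13 degC


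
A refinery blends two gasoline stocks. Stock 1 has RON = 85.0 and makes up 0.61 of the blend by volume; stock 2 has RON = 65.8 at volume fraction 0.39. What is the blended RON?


Linear blending: RON_blend = sum(vi * RONi)
Contribution 1: 0.61 * 85.0 = 51.85
Contribution 2: 0.39 * 65.8 = 25.662
RON_blend = 51.85 + 25.662 = 77.512

77.512


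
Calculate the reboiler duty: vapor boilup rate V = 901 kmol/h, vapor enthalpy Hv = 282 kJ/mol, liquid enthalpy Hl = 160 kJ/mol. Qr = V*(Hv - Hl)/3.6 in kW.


Qr = 901 * (282 - 160) / 3.6 = 901 * 122 / 3.6 = 30530

30530 kW


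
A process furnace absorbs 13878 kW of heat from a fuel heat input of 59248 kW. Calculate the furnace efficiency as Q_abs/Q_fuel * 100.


Furnace efficiency = Q_absorbed / Q_fuel * 100
= 13878 / 59248 * 100 = 23.42

23.42 %


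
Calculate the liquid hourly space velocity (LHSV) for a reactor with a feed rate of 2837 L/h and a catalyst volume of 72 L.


LHSV = volumetric feed rate / catalyst volume
= 2837 L/h / 72 L
= 39.40 h^-1

39.40 h^-1


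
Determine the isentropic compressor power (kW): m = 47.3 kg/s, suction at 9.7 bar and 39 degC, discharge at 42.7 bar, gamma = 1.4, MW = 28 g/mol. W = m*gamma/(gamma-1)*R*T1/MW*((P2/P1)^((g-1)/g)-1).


Isentropic work: W = m*(gamma/(gamma-1))*(R*T1/MW)*((P2/P1)^((gamma-1)/gamma) - 1)
T1 = 39 + 273.15 = 312.15 K
Pressure ratio = 42.7 / 9.7 = 4.40206
Exponent = (1.4 - 1)/1.4 = 0.285714
(P2/P1)^exp - 1 = 4.40206^0.285714 - 1 = 0.52722
W = 47.3 * 1.4 / 0.4 * 8.314 * 312.15 / 28 * 0.52722 = 8090

8090 kW


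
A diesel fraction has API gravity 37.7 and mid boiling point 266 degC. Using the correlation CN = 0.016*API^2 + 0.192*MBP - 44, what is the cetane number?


CN = 0.016 * 37.7^2 + 0.192 * 266 - 44
CN = 22.74064 + 51.072 - 44 = 29.81264

29.81264


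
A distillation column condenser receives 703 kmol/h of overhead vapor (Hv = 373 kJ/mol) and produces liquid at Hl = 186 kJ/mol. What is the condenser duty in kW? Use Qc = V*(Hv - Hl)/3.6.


Qc = 703 * (373 - 186) / 3.6 = 703 * 187 / 3.6 = 36520

36520 kW


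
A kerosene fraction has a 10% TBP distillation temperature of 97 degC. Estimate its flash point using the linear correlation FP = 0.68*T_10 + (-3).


FP = 0.68 * 97 + (-3) = 62.96

62.96 degC


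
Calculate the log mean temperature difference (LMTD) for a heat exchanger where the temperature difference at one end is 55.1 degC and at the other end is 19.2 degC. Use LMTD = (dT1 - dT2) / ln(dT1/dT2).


LMTD = (dT1 - dT2) / ln(dT1/dT2)
= (55.1 - 19.2) / ln(55.1 / 19.2) = 35.9 / 1.05424 = 34.05

34.05 degC


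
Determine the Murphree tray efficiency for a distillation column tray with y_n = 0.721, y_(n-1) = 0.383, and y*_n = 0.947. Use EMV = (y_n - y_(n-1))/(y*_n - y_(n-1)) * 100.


Murphree vapor efficiency: EMV = (y_n - y_(n-1)) / (y*_n - y_(n-1)) * 100
EMV = (0.721 - 0.383) / (0.947 - 0.383) * 100 = 0.338 / 0.564 * 100 = 59.93

59.93 %


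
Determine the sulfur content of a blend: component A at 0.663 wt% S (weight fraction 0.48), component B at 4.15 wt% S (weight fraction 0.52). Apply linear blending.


Linear sulfur blending: S_blend = x1*S1 + x2*S2
Contribution 1: 0.48 * 0.663 = 0.31824 wt%
Contribution 2: 0.52 * 4.15 = 2.158 wt%
S_blend = 0.31824 + 2.158 = 2.47624

2.47624 wt%


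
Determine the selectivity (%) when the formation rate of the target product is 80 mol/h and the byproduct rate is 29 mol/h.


Selectivity = desired / (desired + undesired) * 100
Total products = 80 + 29 = 109 mol/h
S = 80 / 109 * 100
= 0.7339 * 100
= 73.39 %

73.39 %


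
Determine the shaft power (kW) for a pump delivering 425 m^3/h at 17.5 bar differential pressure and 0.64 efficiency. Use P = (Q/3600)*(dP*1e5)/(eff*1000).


Q = 425 / 3600 = 0.118056 m^3/s
P = 0.118056 * (17.5 * 1e5) / 0.64 / 1000 = 322.8

322.8 kW


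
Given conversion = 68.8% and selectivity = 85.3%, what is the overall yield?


Overall yield = conversion (%) * selectivity (%) / 100
Conversion = 68.8%, Selectivity = 85.3%
Y = 68.8 * 85.3 / 100
= 58.6864 %

58.6864 %


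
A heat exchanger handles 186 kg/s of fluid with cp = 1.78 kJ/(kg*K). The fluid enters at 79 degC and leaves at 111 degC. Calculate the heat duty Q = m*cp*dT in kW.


Q = m_dot * cp * delta_T
delta_T = 111 - 79 = 32 K
Q = 186 * 1.78 * 32
= 331.08 * 32
= 10594.56 kW

10594.56 kW


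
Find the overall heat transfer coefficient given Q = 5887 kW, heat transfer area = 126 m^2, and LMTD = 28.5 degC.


From Q = U*A*LMTD, U = Q / (A * LMTD)
U = 5887 / (126 * 28.5) = 5887 / 3591 = 1.639

1.639 kW/(m^2*K)


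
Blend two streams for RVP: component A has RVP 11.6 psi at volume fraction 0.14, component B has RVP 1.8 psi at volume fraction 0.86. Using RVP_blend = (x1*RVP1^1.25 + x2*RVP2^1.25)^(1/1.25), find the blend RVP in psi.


Chevron index: RVP_blend = (sum xi*RVPi^1.25)^(1/1.25)
RVP^1.25 terms: 0.14 * 11.6^1.25 + 0.86 * 1.8^1.25 = 4.79013
RVP_blend = 4.79013^(1/1.25) = 3.502

3.502 psi


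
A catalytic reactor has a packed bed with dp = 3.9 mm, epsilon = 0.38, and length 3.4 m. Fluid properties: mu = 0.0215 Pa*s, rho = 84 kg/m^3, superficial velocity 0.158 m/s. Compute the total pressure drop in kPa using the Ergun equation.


dp = 3.9 mm = 0.0039 m
Viscous term = 150*0.0215*0.158*(1-0.38)^2 / (0.0039^2*0.38^3) = 234688
Inertial term = 1.75*84*0.158^2*(1-0.38) / (0.0039*0.38^3) = 10631.8
dP/L = 234688 + 10631.8 = 245320 Pa/m
dP = 245320 * 3.4 / 1000 = 834.1 kPa

834.1 kPa


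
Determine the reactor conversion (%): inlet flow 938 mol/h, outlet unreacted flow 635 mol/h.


X = (F_in - F_out) / F_in * 100
Moles reacted = 938 - 635 = 303
X = 303 / 938 * 100
= 0.3230 * 100
= 32.30 %

32.30 %


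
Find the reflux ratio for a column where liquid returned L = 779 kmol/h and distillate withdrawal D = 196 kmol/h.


Reflux ratio definition: R = L / D (liquid returned / distillate withdrawn)
L = 779 kmol/h, D = 196 kmol/h
R = 779 / 196 = 3.974

3.974


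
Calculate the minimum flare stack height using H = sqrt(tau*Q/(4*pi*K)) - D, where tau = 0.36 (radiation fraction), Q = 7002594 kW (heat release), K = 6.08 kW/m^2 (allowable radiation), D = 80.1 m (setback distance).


tau*Q/(4*pi*K) = 0.36 * 7002594 / (4 * pi * 6.08) = 32995
sqrt(32995) = 181.645
H = 181.645 - 80.1 = 101.5

101.5 m


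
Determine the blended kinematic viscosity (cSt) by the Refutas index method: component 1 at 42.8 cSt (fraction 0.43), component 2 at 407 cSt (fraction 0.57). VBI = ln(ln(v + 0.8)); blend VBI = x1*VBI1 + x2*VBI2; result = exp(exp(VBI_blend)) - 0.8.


Refutas method: VBN_i = 14.534*ln(ln(visc_i + 0.8)) + 10.975, blended linearly by mass fraction; since VBN is linear in VBI_i = ln(ln(visc_i + 0.8)) and the fractions sum to 1, blend VBI directly: visc = exp(exp(VBI_blend)) - 0.8
VBI_1 = ln(ln(42.8 + 0.8)) = 1.32842
VBI_2 = ln(ln(407 + 0.8)) = 1.79355
VBI_blend = 0.43 * 1.32842 + 0.57 * 1.79355 = 1.59354
visc_blend = exp(exp(1.59354)) - 0.8 = 136.4

136.4 cSt
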